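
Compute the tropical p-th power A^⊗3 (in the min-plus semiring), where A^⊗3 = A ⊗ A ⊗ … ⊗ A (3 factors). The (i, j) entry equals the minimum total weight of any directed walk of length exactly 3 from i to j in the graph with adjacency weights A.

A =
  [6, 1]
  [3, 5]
A^⊗3 =
  [9, 5]
  [7, 9]

Each entry (A^⊗3)_ij equals the minimum over all length-3 walks i = v_0 → v_1 → … → v_3 = j of Σ_t A[v_t][v_{t+1}]. For example, for (i, j) = (0, 1) we minimise over 4 possible intermediate vertex sequences; the minimum is 5, attained along the walk 0 → 1 → 0 → 1.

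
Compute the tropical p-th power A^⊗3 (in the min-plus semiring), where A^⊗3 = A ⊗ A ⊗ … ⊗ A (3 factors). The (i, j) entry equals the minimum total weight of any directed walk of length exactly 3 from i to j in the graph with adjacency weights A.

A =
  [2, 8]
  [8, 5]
A^⊗3 =
  [6, 12]
  [12, 15]

Each entry (A^⊗3)_ij equals the minimum over all length-3 walks i = v_0 → v_1 → … → v_3 = j of Σ_t A[v_t][v_{t+1}]. For example, for (i, j) = (0, 1) we minimise over 4 possible intermediate vertex sequences; the minimum is 12, attained along the walk 0 → 0 → 0 → 1.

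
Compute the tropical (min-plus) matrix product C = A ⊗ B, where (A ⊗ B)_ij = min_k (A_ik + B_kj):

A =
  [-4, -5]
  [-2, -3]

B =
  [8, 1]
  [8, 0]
A ⊗ B =
  [3, -5]
  [5, -3]

Apply the min-plus product entry-by-entry:
  C[0][0] = min over k of (A[0][0] + B[0][0] = -4 + 8 = 4, A[0][1] + B[1][0] = -5 + 8 = 3) = 3 (attained at k = 1)
  C[0][1] = min over k of (A[0][0] + B[0][1] = -4 + 1 = -3, A[0][1] + B[1][1] = -5 + 0 = -5) = -5 (attained at k = 1)
  C[1][0] = min over k of (A[1][0] + B[0][0] = -2 + 8 = 6, A[1][1] + B[1][0] = -3 + 8 = 5) = 5 (attained at k = 1)
  C[1][1] = min over k of (A[1][0] + B[0][1] = -2 + 1 = -1, A[1][1] + B[1][1] = -3 + 0 = -3) = -3 (attained at k = 1)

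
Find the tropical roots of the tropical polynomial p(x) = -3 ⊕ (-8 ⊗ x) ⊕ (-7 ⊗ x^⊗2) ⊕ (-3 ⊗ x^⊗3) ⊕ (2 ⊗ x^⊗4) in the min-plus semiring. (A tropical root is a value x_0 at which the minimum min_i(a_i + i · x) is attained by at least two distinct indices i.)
Roots: {-5, -4, -1, 5}

Each tropical root is a break point of the lower envelope of the lines y = a_i + i · x (there are 5 lines, with slopes 0, 1, ..., 4). Only the lines that attain the minimum somewhere contribute to roots; other lines are dominated. Here the surviving (envelope) indices are i = 4, i = 3, i = 2, i = 1, i = 0.
Intersections between consecutive envelope lines give the roots: for adjacent envelope indices i < j the intersection is x = (a_i − a_j) / (j − i). Reading off the sorted break points: {-5, -4, -1, 5}.
Verification: at each break x_0, at least two indices attain the minimum of min_i(a_i + i · x_0).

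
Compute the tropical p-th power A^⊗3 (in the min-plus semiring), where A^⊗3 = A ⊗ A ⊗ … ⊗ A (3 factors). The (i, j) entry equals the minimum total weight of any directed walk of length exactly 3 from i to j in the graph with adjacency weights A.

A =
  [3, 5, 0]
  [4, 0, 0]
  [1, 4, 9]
A^⊗3 =
  [4, 4, 1]
  [1, 0, 0]
  [2, 4, 4]

Each entry (A^⊗3)_ij equals the minimum over all length-3 walks i = v_0 → v_1 → … → v_3 = j of Σ_t A[v_t][v_{t+1}]. For example, for (i, j) = (0, 2) we minimise over 9 possible intermediate vertex sequences; the minimum is 1, attained along the walk 0 → 2 → 0 → 2.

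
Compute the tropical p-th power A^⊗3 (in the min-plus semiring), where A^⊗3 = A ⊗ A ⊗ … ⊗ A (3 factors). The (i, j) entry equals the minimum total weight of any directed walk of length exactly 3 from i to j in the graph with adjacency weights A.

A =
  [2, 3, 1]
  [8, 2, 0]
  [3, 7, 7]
A^⊗3 =
  [6, 7, 5]
  [5, 6, 4]
  [7, 8, 6]

Each entry (A^⊗3)_ij equals the minimum over all length-3 walks i = v_0 → v_1 → … → v_3 = j of Σ_t A[v_t][v_{t+1}]. For example, for (i, j) = (0, 2) we minimise over 9 possible intermediate vertex sequences; the minimum is 5, attained along the walk 0 → 0 → 0 → 2.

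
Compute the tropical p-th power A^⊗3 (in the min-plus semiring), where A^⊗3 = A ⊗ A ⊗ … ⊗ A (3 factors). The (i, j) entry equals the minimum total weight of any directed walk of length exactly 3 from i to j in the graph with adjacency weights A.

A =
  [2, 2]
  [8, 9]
A^⊗3 =
  [6, 6]
  [12, 12]

Each entry (A^⊗3)_ij equals the minimum over all length-3 walks i = v_0 → v_1 → … → v_3 = j of Σ_t A[v_t][v_{t+1}]. For example, for (i, j) = (0, 1) we minimise over 4 possible intermediate vertex sequences; the minimum is 6, attained along the walk 0 → 0 → 0 → 1.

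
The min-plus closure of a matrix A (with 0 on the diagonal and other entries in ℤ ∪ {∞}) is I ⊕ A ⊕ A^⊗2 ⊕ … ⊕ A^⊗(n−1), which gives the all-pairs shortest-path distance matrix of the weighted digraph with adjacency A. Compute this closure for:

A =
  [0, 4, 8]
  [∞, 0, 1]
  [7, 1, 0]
Closure =
  [0, 4, 5]
  [8, 0, 1]
  [7, 1, 0]

This is the Floyd-Warshall all-pairs shortest-path computation. For each intermediate vertex k = 0, 1, …, 2, update dist[i][j] ← min(dist[i][j], dist[i][k] + dist[k][j]). The final matrix gives, for each (i, j), the minimum total weight of any directed path from i to j (possibly empty when i = j).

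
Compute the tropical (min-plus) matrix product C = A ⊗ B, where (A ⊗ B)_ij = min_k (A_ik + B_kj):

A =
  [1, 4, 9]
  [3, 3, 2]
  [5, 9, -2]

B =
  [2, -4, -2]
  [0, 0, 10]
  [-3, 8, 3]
A ⊗ B =
  [3, -3, -1]
  [-1, -1, 1]
  [-5, 1, 1]

Apply the min-plus product entry-by-entry:
  C[0][0] = min over k of (A[0][0] + B[0][0] = 1 + 2 = 3, A[0][1] + B[1][0] = 4 + 0 = 4, A[0][2] + B[2][0] = 9 + -3 = 6) = 3 (attained at k = 0)
  C[0][1] = min over k of (A[0][0] + B[0][1] = 1 + -4 = -3, A[0][1] + B[1][1] = 4 + 0 = 4, A[0][2] + B[2][1] = 9 + 8 = 17) = -3 (attained at k = 0)
  C[0][2] = min over k of (A[0][0] + B[0][2] = 1 + -2 = -1, A[0][1] + B[1][2] = 4 + 10 = 14, A[0][2] + B[2][2] = 9 + 3 = 12) = -1 (attained at k = 0)
  C[1][0] = min over k of (A[1][0] + B[0][0] = 3 + 2 = 5, A[1][1] + B[1][0] = 3 + 0 = 3, A[1][2] + B[2][0] = 2 + -3 = -1) = -1 (attained at k = 2)
  C[1][1] = min over k of (A[1][0] + B[0][1] = 3 + -4 = -1, A[1][1] + B[1][1] = 3 + 0 = 3, A[1][2] + B[2][1] = 2 + 8 = 10) = -1 (attained at k = 0)
  C[1][2] = min over k of (A[1][0] + B[0][2] = 3 + -2 = 1, A[1][1] + B[1][2] = 3 + 10 = 13, A[1][2] + B[2][2] = 2 + 3 = 5) = 1 (attained at k = 0)
  C[2][0] = min over k of (A[2][0] + B[0][0] = 5 + 2 = 7, A[2][1] + B[1][0] = 9 + 0 = 9, A[2][2] + B[2][0] = -2 + -3 = -5) = -5 (attained at k = 2)
  C[2][1] = min over k of (A[2][0] + B[0][1] = 5 + -4 = 1, A[2][1] + B[1][1] = 9 + 0 = 9, A[2][2] + B[2][1] = -2 + 8 = 6) = 1 (attained at k = 0)
  C[2][2] = min over k of (A[2][0] + B[0][2] = 5 + -2 = 3, A[2][1] + B[1][2] = 9 + 10 = 19, A[2][2] + B[2][2] = -2 + 3 = 1) = 1 (attained at k = 2)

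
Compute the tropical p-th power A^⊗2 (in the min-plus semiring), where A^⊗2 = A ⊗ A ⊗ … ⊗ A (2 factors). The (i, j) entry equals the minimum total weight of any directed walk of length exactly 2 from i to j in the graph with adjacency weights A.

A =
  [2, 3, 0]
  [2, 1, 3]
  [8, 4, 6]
A^⊗2 =
  [4, 4, 2]
  [3, 2, 2]
  [6, 5, 7]

Each entry (A^⊗2)_ij equals the minimum over all length-2 walks i = v_0 → v_1 → … → v_2 = j of Σ_t A[v_t][v_{t+1}]. For example, for (i, j) = (0, 2) we minimise over 3 possible intermediate vertex sequences; the minimum is 2, attained along the walk 0 → 0 → 2.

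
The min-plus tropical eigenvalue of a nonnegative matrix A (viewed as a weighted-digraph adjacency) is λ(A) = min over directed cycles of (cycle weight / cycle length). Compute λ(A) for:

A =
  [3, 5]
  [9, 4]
λ(A) = 3

Enumerate directed cycles and compute their means (weight / length). Sample:
  cycle 0 → 0: weight = 3, length = 1, mean = 3/1 ≈ 3.000
  cycle 1 → 1: weight = 4, length = 1, mean = 4/1 ≈ 4.000
  cycle 0 → 1 → 0: weight = 14, length = 2, mean = 14/2 ≈ 7.000
  cycle 1 → 0 → 1: weight = 14, length = 2, mean = 14/2 ≈ 7.000
Minimum mean = 3.000, attained e.g. along the cycle 0 → 0 with weight 3 and length 1. So λ(A) = 3/1 = 3.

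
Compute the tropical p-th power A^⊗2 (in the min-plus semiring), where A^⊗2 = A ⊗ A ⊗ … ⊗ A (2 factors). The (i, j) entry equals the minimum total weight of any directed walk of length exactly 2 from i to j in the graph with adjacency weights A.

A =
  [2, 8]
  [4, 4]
A^⊗2 =
  [4, 10]
  [6, 8]

Each entry (A^⊗2)_ij equals the minimum over all length-2 walks i = v_0 → v_1 → … → v_2 = j of Σ_t A[v_t][v_{t+1}]. For example, for (i, j) = (0, 1) we minimise over 2 possible intermediate vertex sequences; the minimum is 10, attained along the walk 0 → 0 → 1.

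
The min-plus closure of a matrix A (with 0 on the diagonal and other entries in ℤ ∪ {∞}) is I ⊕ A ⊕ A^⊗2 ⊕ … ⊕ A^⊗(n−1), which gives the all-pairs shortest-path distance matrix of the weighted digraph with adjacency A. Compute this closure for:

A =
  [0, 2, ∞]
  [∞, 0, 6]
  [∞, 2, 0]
Closure =
  [0, 2, 8]
  [∞, 0, 6]
  [∞, 2, 0]

This is the Floyd-Warshall all-pairs shortest-path computation. For each intermediate vertex k = 0, 1, …, 2, update dist[i][j] ← min(dist[i][j], dist[i][k] + dist[k][j]). The final matrix gives, for each (i, j), the minimum total weight of any directed path from i to j (possibly empty when i = j).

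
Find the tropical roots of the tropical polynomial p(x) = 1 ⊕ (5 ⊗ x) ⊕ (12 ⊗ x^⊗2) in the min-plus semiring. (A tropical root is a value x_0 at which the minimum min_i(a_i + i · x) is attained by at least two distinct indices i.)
Roots: {-7, -4}

Each tropical root is a break point of the lower envelope of the lines y = a_i + i · x (there are 3 lines, with slopes 0, 1, ..., 2). Only the lines that attain the minimum somewhere contribute to roots; other lines are dominated. Here the surviving (envelope) indices are i = 2, i = 1, i = 0.
Intersections between consecutive envelope lines give the roots: for adjacent envelope indices i < j the intersection is x = (a_i − a_j) / (j − i). Reading off the sorted break points: {-7, -4}.
Verification: at each break x_0, at least two indices attain the minimum of min_i(a_i + i · x_0).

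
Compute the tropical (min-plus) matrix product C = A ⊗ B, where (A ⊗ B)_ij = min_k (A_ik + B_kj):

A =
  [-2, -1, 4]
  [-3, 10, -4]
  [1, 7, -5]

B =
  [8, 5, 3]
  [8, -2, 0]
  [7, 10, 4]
A ⊗ B =
  [6, -3, -1]
  [3, 2, 0]
  [2, 5, -1]

Apply the min-plus product entry-by-entry:
  C[0][0] = min over k of (A[0][0] + B[0][0] = -2 + 8 = 6, A[0][1] + B[1][0] = -1 + 8 = 7, A[0][2] + B[2][0] = 4 + 7 = 11) = 6 (attained at k = 0)
  C[0][1] = min over k of (A[0][0] + B[0][1] = -2 + 5 = 3, A[0][1] + B[1][1] = -1 + -2 = -3, A[0][2] + B[2][1] = 4 + 10 = 14) = -3 (attained at k = 1)
  C[0][2] = min over k of (A[0][0] + B[0][2] = -2 + 3 = 1, A[0][1] + B[1][2] = -1 + 0 = -1, A[0][2] + B[2][2] = 4 + 4 = 8) = -1 (attained at k = 1)
  C[1][0] = min over k of (A[1][0] + B[0][0] = -3 + 8 = 5, A[1][1] + B[1][0] = 10 + 8 = 18, A[1][2] + B[2][0] = -4 + 7 = 3) = 3 (attained at k = 2)
  C[1][1] = min over k of (A[1][0] + B[0][1] = -3 + 5 = 2, A[1][1] + B[1][1] = 10 + -2 = 8, A[1][2] + B[2][1] = -4 + 10 = 6) = 2 (attained at k = 0)
  C[1][2] = min over k of (A[1][0] + B[0][2] = -3 + 3 = 0, A[1][1] + B[1][2] = 10 + 0 = 10, A[1][2] + B[2][2] = -4 + 4 = 0) = 0 (attained at k = 0)
  C[2][0] = min over k of (A[2][0] + B[0][0] = 1 + 8 = 9, A[2][1] + B[1][0] = 7 + 8 = 15, A[2][2] + B[2][0] = -5 + 7 = 2) = 2 (attained at k = 2)
  C[2][1] = min over k of (A[2][0] + B[0][1] = 1 + 5 = 6, A[2][1] + B[1][1] = 7 + -2 = 5, A[2][2] + B[2][1] = -5 + 10 = 5) = 5 (attained at k = 1)
  C[2][2] = min over k of (A[2][0] + B[0][2] = 1 + 3 = 4, A[2][1] + B[1][2] = 7 + 0 = 7, A[2][2] + B[2][2] = -5 + 4 = -1) = -1 (attained at k = 2)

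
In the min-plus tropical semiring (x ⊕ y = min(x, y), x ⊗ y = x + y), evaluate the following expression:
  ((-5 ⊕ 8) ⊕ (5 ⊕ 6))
((-5 ⊕ 8) ⊕ (5 ⊕ 6)) = -5

Expand innermost to outermost. Recall ⊕ takes the minimum of its arguments and ⊗ takes their sum. Working out the expression ((-5 ⊕ 8) ⊕ (5 ⊕ 6)) gives -5.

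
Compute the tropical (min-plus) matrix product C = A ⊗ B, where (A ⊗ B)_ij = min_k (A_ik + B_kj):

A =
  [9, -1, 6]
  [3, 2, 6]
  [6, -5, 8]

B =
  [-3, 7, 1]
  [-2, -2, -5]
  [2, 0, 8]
A ⊗ B =
  [-3, -3, -6]
  [0, 0, -3]
  [-7, -7, -10]

Apply the min-plus product entry-by-entry:
  C[0][0] = min over k of (A[0][0] + B[0][0] = 9 + -3 = 6, A[0][1] + B[1][0] = -1 + -2 = -3, A[0][2] + B[2][0] = 6 + 2 = 8) = -3 (attained at k = 1)
  C[0][1] = min over k of (A[0][0] + B[0][1] = 9 + 7 = 16, A[0][1] + B[1][1] = -1 + -2 = -3, A[0][2] + B[2][1] = 6 + 0 = 6) = -3 (attained at k = 1)
  C[0][2] = min over k of (A[0][0] + B[0][2] = 9 + 1 = 10, A[0][1] + B[1][2] = -1 + -5 = -6, A[0][2] + B[2][2] = 6 + 8 = 14) = -6 (attained at k = 1)
  C[1][0] = min over k of (A[1][0] + B[0][0] = 3 + -3 = 0, A[1][1] + B[1][0] = 2 + -2 = 0, A[1][2] + B[2][0] = 6 + 2 = 8) = 0 (attained at k = 0)
  C[1][1] = min over k of (A[1][0] + B[0][1] = 3 + 7 = 10, A[1][1] + B[1][1] = 2 + -2 = 0, A[1][2] + B[2][1] = 6 + 0 = 6) = 0 (attained at k = 1)
  C[1][2] = min over k of (A[1][0] + B[0][2] = 3 + 1 = 4, A[1][1] + B[1][2] = 2 + -5 = -3, A[1][2] + B[2][2] = 6 + 8 = 14) = -3 (attained at k = 1)
  C[2][0] = min over k of (A[2][0] + B[0][0] = 6 + -3 = 3, A[2][1] + B[1][0] = -5 + -2 = -7, A[2][2] + B[2][0] = 8 + 2 = 10) = -7 (attained at k = 1)
  C[2][1] = min over k of (A[2][0] + B[0][1] = 6 + 7 = 13, A[2][1] + B[1][1] = -5 + -2 = -7, A[2][2] + B[2][1] = 8 + 0 = 8) = -7 (attained at k = 1)
  C[2][2] = min over k of (A[2][0] + B[0][2] = 6 + 1 = 7, A[2][1] + B[1][2] = -5 + -5 = -10, A[2][2] + B[2][2] = 8 + 8 = 16) = -10 (attained at k = 1)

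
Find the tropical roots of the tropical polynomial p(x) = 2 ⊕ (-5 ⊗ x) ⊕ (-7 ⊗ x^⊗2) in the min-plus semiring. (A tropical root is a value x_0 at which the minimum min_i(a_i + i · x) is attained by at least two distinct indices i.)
Roots: {2, 7}

Each tropical root is a break point of the lower envelope of the lines y = a_i + i · x (there are 3 lines, with slopes 0, 1, ..., 2). Only the lines that attain the minimum somewhere contribute to roots; other lines are dominated. Here the surviving (envelope) indices are i = 2, i = 1, i = 0.
Intersections between consecutive envelope lines give the roots: for adjacent envelope indices i < j the intersection is x = (a_i − a_j) / (j − i). Reading off the sorted break points: {2, 7}.
Verification: at each break x_0, at least two indices attain the minimum of min_i(a_i + i · x_0).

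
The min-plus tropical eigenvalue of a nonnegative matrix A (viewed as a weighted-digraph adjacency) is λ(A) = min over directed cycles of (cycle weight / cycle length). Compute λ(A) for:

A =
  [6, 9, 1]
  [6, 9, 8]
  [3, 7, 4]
λ(A) = 2

Enumerate directed cycles and compute their means (weight / length). Sample:
  cycle 0 → 0: weight = 6, length = 1, mean = 6/1 ≈ 6.000
  cycle 1 → 1: weight = 9, length = 1, mean = 9/1 ≈ 9.000
  cycle 2 → 2: weight = 4, length = 1, mean = 4/1 ≈ 4.000
  cycle 0 → 1 → 0: weight = 15, length = 2, mean = 15/2 ≈ 7.500
  cycle 0 → 2 → 0: weight = 4, length = 2, mean = 4/2 ≈ 2.000
  cycle 1 → 0 → 1: weight = 15, length = 2, mean = 15/2 ≈ 7.500
Minimum mean = 2.000, attained e.g. along the cycle 0 → 2 → 0 with weight 4 and length 2. So λ(A) = 4/2 = 2.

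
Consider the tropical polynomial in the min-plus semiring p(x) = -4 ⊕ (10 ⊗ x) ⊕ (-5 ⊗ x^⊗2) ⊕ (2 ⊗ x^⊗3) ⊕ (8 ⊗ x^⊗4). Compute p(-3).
p(-3) = -11

A tropical monomial a ⊗ x^⊗i evaluates to a + i · x. Evaluating each term at x = -3:
  Term 0 contributes -4 + 0 · -3 = -4
  Term 1 contributes 10 + 1 · -3 = 7
  Term 2 contributes -5 + 2 · -3 = -11
  Term 3 contributes 2 + 3 · -3 = -7
  Term 4 contributes 8 + 4 · -3 = -4
p(-3) = ⊕ of these = min[-4, 7, -11, -7, -4] = -11.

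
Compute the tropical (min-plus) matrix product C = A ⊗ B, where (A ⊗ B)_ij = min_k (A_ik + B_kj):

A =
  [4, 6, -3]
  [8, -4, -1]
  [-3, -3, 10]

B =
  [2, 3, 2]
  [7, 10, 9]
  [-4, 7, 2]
A ⊗ B =
  [-7, 4, -1]
  [-5, 6, 1]
  [-1, 0, -1]

Apply the min-plus product entry-by-entry:
  C[0][0] = min over k of (A[0][0] + B[0][0] = 4 + 2 = 6, A[0][1] + B[1][0] = 6 + 7 = 13, A[0][2] + B[2][0] = -3 + -4 = -7) = -7 (attained at k = 2)
  C[0][1] = min over k of (A[0][0] + B[0][1] = 4 + 3 = 7, A[0][1] + B[1][1] = 6 + 10 = 16, A[0][2] + B[2][1] = -3 + 7 = 4) = 4 (attained at k = 2)
  C[0][2] = min over k of (A[0][0] + B[0][2] = 4 + 2 = 6, A[0][1] + B[1][2] = 6 + 9 = 15, A[0][2] + B[2][2] = -3 + 2 = -1) = -1 (attained at k = 2)
  C[1][0] = min over k of (A[1][0] + B[0][0] = 8 + 2 = 10, A[1][1] + B[1][0] = -4 + 7 = 3, A[1][2] + B[2][0] = -1 + -4 = -5) = -5 (attained at k = 2)
  C[1][1] = min over k of (A[1][0] + B[0][1] = 8 + 3 = 11, A[1][1] + B[1][1] = -4 + 10 = 6, A[1][2] + B[2][1] = -1 + 7 = 6) = 6 (attained at k = 1)
  C[1][2] = min over k of (A[1][0] + B[0][2] = 8 + 2 = 10, A[1][1] + B[1][2] = -4 + 9 = 5, A[1][2] + B[2][2] = -1 + 2 = 1) = 1 (attained at k = 2)
  C[2][0] = min over k of (A[2][0] + B[0][0] = -3 + 2 = -1, A[2][1] + B[1][0] = -3 + 7 = 4, A[2][2] + B[2][0] = 10 + -4 = 6) = -1 (attained at k = 0)
  C[2][1] = min over k of (A[2][0] + B[0][1] = -3 + 3 = 0, A[2][1] + B[1][1] = -3 + 10 = 7, A[2][2] + B[2][1] = 10 + 7 = 17) = 0 (attained at k = 0)
  C[2][2] = min over k of (A[2][0] + B[0][2] = -3 + 2 = -1, A[2][1] + B[1][2] = -3 + 9 = 6, A[2][2] + B[2][2] = 10 + 2 = 12) = -1 (attained at k = 0)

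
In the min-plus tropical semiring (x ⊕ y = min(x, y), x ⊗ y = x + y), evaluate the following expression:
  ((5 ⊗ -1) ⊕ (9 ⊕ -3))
((5 ⊗ -1) ⊕ (9 ⊕ -3)) = -3

Expand innermost to outermost. Recall ⊕ takes the minimum of its arguments and ⊗ takes their sum. Working out the expression ((5 ⊗ -1) ⊕ (9 ⊕ -3)) gives -3.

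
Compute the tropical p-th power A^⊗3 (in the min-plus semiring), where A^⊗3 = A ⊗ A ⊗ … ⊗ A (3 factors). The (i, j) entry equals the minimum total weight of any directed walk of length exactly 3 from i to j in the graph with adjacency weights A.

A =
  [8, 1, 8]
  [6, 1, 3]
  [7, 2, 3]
A^⊗3 =
  [8, 3, 5]
  [8, 3, 5]
  [9, 4, 6]

Each entry (A^⊗3)_ij equals the minimum over all length-3 walks i = v_0 → v_1 → … → v_3 = j of Σ_t A[v_t][v_{t+1}]. For example, for (i, j) = (0, 2) we minimise over 9 possible intermediate vertex sequences; the minimum is 5, attained along the walk 0 → 1 → 1 → 2.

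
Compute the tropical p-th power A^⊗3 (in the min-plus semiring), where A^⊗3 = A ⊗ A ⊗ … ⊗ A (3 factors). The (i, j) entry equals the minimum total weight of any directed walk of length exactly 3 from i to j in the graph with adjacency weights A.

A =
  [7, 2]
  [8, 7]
A^⊗3 =
  [17, 12]
  [18, 17]

Each entry (A^⊗3)_ij equals the minimum over all length-3 walks i = v_0 → v_1 → … → v_3 = j of Σ_t A[v_t][v_{t+1}]. For example, for (i, j) = (0, 1) we minimise over 4 possible intermediate vertex sequences; the minimum is 12, attained along the walk 0 → 1 → 0 → 1.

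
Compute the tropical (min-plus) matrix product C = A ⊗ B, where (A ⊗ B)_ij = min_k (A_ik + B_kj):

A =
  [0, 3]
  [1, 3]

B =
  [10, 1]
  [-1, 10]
A ⊗ B =
  [2, 1]
  [2, 2]

Apply the min-plus product entry-by-entry:
  C[0][0] = min over k of (A[0][0] + B[0][0] = 0 + 10 = 10, A[0][1] + B[1][0] = 3 + -1 = 2) = 2 (attained at k = 1)
  C[0][1] = min over k of (A[0][0] + B[0][1] = 0 + 1 = 1, A[0][1] + B[1][1] = 3 + 10 = 13) = 1 (attained at k = 0)
  C[1][0] = min over k of (A[1][0] + B[0][0] = 1 + 10 = 11, A[1][1] + B[1][0] = 3 + -1 = 2) = 2 (attained at k = 1)
  C[1][1] = min over k of (A[1][0] + B[0][1] = 1 + 1 = 2, A[1][1] + B[1][1] = 3 + 10 = 13) = 2 (attained at k = 0)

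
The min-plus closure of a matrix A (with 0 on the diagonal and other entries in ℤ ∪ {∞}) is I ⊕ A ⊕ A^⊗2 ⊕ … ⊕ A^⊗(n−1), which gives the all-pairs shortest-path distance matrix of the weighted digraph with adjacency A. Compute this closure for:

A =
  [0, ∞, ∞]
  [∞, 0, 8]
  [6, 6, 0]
Closure =
  [0, ∞, ∞]
  [14, 0, 8]
  [6, 6, 0]

This is the Floyd-Warshall all-pairs shortest-path computation. For each intermediate vertex k = 0, 1, …, 2, update dist[i][j] ← min(dist[i][j], dist[i][k] + dist[k][j]). The final matrix gives, for each (i, j), the minimum total weight of any directed path from i to j (possibly empty when i = j).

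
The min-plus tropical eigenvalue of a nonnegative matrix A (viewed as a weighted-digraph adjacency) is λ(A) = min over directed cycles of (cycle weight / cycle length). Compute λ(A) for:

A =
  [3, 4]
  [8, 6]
λ(A) = 3

Enumerate directed cycles and compute their means (weight / length). Sample:
  cycle 0 → 0: weight = 3, length = 1, mean = 3/1 ≈ 3.000
  cycle 1 → 1: weight = 6, length = 1, mean = 6/1 ≈ 6.000
  cycle 0 → 1 → 0: weight = 12, length = 2, mean = 12/2 ≈ 6.000
  cycle 1 → 0 → 1: weight = 12, length = 2, mean = 12/2 ≈ 6.000
Minimum mean = 3.000, attained e.g. along the cycle 0 → 0 with weight 3 and length 1. So λ(A) = 3/1 = 3.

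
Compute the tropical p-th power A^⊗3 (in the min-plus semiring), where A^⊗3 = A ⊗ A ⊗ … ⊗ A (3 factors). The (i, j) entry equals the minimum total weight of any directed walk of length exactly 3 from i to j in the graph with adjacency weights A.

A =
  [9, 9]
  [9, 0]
A^⊗3 =
  [18, 9]
  [9, 0]

Each entry (A^⊗3)_ij equals the minimum over all length-3 walks i = v_0 → v_1 → … → v_3 = j of Σ_t A[v_t][v_{t+1}]. For example, for (i, j) = (0, 1) we minimise over 4 possible intermediate vertex sequences; the minimum is 9, attained along the walk 0 → 1 → 1 → 1.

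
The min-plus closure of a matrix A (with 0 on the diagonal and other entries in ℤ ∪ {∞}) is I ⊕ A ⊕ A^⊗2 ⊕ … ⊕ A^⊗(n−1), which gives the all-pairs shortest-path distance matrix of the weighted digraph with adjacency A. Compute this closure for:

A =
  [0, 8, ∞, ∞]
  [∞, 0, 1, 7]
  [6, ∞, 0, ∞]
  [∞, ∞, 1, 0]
Closure =
  [0, 8, 9, 15]
  [7, 0, 1, 7]
  [6, 14, 0, 21]
  [7, 15, 1, 0]

This is the Floyd-Warshall all-pairs shortest-path computation. For each intermediate vertex k = 0, 1, …, 3, update dist[i][j] ← min(dist[i][j], dist[i][k] + dist[k][j]). The final matrix gives, for each (i, j), the minimum total weight of any directed path from i to j (possibly empty when i = j).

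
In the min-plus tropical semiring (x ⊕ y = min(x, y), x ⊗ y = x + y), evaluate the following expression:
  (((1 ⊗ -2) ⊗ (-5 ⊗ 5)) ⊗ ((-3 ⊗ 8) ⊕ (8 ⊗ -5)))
(((1 ⊗ -2) ⊗ (-5 ⊗ 5)) ⊗ ((-3 ⊗ 8) ⊕ (8 ⊗ -5))) = 2

Expand innermost to outermost. Recall ⊕ takes the minimum of its arguments and ⊗ takes their sum. Working out the expression (((1 ⊗ -2) ⊗ (-5 ⊗ 5)) ⊗ ((-3 ⊗ 8) ⊕ (8 ⊗ -5))) gives 2.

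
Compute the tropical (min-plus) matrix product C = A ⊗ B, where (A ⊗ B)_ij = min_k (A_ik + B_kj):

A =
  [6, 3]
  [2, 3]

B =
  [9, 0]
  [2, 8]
A ⊗ B =
  [5, 6]
  [5, 2]

Apply the min-plus product entry-by-entry:
  C[0][0] = min over k of (A[0][0] + B[0][0] = 6 + 9 = 15, A[0][1] + B[1][0] = 3 + 2 = 5) = 5 (attained at k = 1)
  C[0][1] = min over k of (A[0][0] + B[0][1] = 6 + 0 = 6, A[0][1] + B[1][1] = 3 + 8 = 11) = 6 (attained at k = 0)
  C[1][0] = min over k of (A[1][0] + B[0][0] = 2 + 9 = 11, A[1][1] + B[1][0] = 3 + 2 = 5) = 5 (attained at k = 1)
  C[1][1] = min over k of (A[1][0] + B[0][1] = 2 + 0 = 2, A[1][1] + B[1][1] = 3 + 8 = 11) = 2 (attained at k = 0)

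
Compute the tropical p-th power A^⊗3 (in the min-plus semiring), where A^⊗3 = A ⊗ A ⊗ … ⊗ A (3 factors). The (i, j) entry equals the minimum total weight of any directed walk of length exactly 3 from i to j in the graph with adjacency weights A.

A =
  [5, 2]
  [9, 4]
A^⊗3 =
  [15, 10]
  [17, 12]

Each entry (A^⊗3)_ij equals the minimum over all length-3 walks i = v_0 → v_1 → … → v_3 = j of Σ_t A[v_t][v_{t+1}]. For example, for (i, j) = (0, 1) we minimise over 4 possible intermediate vertex sequences; the minimum is 10, attained along the walk 0 → 1 → 1 → 1.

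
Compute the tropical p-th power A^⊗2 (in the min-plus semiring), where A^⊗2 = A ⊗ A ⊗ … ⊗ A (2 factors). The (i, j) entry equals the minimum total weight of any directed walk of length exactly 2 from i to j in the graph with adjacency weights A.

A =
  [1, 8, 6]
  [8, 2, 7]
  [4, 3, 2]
A^⊗2 =
  [2, 9, 7]
  [9, 4, 9]
  [5, 5, 4]

Each entry (A^⊗2)_ij equals the minimum over all length-2 walks i = v_0 → v_1 → … → v_2 = j of Σ_t A[v_t][v_{t+1}]. For example, for (i, j) = (0, 2) we minimise over 3 possible intermediate vertex sequences; the minimum is 7, attained along the walk 0 → 0 → 2.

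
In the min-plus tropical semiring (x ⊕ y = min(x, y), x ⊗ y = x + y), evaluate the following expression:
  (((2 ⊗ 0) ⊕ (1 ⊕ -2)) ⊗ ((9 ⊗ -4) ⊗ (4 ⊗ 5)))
(((2 ⊗ 0) ⊕ (1 ⊕ -2)) ⊗ ((9 ⊗ -4) ⊗ (4 ⊗ 5))) = 12

Expand innermost to outermost. Recall ⊕ takes the minimum of its arguments and ⊗ takes their sum. Working out the expression (((2 ⊗ 0) ⊕ (1 ⊕ -2)) ⊗ ((9 ⊗ -4) ⊗ (4 ⊗ 5))) gives 12.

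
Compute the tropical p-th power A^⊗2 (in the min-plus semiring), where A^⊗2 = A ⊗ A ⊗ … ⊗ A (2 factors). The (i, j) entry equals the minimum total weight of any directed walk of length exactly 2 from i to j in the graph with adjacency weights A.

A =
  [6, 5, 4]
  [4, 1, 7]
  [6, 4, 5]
A^⊗2 =
  [9, 6, 9]
  [5, 2, 8]
  [8, 5, 10]

Each entry (A^⊗2)_ij equals the minimum over all length-2 walks i = v_0 → v_1 → … → v_2 = j of Σ_t A[v_t][v_{t+1}]. For example, for (i, j) = (0, 2) we minimise over 3 possible intermediate vertex sequences; the minimum is 9, attained along the walk 0 → 2 → 2.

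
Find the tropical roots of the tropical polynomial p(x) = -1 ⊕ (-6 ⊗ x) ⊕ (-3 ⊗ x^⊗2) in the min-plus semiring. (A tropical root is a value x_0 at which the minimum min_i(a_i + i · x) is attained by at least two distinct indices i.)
Roots: {-3, 5}

Each tropical root is a break point of the lower envelope of the lines y = a_i + i · x (there are 3 lines, with slopes 0, 1, ..., 2). Only the lines that attain the minimum somewhere contribute to roots; other lines are dominated. Here the surviving (envelope) indices are i = 2, i = 1, i = 0.
Intersections between consecutive envelope lines give the roots: for adjacent envelope indices i < j the intersection is x = (a_i − a_j) / (j − i). Reading off the sorted break points: {-3, 5}.
Verification: at each break x_0, at least two indices attain the minimum of min_i(a_i + i · x_0).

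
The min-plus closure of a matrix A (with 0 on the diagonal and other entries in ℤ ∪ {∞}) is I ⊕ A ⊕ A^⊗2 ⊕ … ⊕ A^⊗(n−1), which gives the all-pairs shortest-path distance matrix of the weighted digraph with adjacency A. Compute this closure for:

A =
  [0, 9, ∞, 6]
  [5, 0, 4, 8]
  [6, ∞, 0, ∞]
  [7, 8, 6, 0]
Closure =
  [0, 9, 12, 6]
  [5, 0, 4, 8]
  [6, 15, 0, 12]
  [7, 8, 6, 0]

This is the Floyd-Warshall all-pairs shortest-path computation. For each intermediate vertex k = 0, 1, …, 3, update dist[i][j] ← min(dist[i][j], dist[i][k] + dist[k][j]). The final matrix gives, for each (i, j), the minimum total weight of any directed path from i to j (possibly empty when i = j).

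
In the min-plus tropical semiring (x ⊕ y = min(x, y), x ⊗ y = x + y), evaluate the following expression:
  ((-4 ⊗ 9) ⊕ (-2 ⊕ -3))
((-4 ⊗ 9) ⊕ (-2 ⊕ -3)) = -3

Expand innermost to outermost. Recall ⊕ takes the minimum of its arguments and ⊗ takes their sum. Working out the expression ((-4 ⊗ 9) ⊕ (-2 ⊕ -3)) gives -3.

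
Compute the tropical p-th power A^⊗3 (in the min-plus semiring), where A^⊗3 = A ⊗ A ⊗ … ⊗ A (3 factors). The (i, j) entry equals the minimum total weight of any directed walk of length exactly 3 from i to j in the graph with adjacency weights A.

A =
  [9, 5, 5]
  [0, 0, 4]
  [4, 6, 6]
A^⊗3 =
  [5, 5, 9]
  [0, 0, 4]
  [6, 6, 10]

Each entry (A^⊗3)_ij equals the minimum over all length-3 walks i = v_0 → v_1 → … → v_3 = j of Σ_t A[v_t][v_{t+1}]. For example, for (i, j) = (0, 2) we minimise over 9 possible intermediate vertex sequences; the minimum is 9, attained along the walk 0 → 1 → 1 → 2.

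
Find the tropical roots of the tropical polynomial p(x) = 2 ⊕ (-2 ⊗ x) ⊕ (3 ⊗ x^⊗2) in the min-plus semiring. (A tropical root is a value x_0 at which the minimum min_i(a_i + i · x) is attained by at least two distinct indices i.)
Roots: {-5, 4}

Each tropical root is a break point of the lower envelope of the lines y = a_i + i · x (there are 3 lines, with slopes 0, 1, ..., 2). Only the lines that attain the minimum somewhere contribute to roots; other lines are dominated. Here the surviving (envelope) indices are i = 2, i = 1, i = 0.
Intersections between consecutive envelope lines give the roots: for adjacent envelope indices i < j the intersection is x = (a_i − a_j) / (j − i). Reading off the sorted break points: {-5, 4}.
Verification: at each break x_0, at least two indices attain the minimum of min_i(a_i + i · x_0).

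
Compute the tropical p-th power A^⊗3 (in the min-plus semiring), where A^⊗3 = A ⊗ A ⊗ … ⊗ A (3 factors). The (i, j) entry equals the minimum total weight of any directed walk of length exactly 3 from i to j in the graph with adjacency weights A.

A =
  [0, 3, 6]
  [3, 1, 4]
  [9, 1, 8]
A^⊗3 =
  [0, 3, 6]
  [3, 3, 6]
  [4, 3, 6]

Each entry (A^⊗3)_ij equals the minimum over all length-3 walks i = v_0 → v_1 → … → v_3 = j of Σ_t A[v_t][v_{t+1}]. For example, for (i, j) = (0, 2) we minimise over 9 possible intermediate vertex sequences; the minimum is 6, attained along the walk 0 → 0 → 0 → 2.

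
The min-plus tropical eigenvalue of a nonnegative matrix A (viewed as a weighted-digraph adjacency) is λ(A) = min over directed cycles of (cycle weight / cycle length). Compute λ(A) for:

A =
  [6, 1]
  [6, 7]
λ(A) = 7/2

Enumerate directed cycles and compute their means (weight / length). Sample:
  cycle 0 → 0: weight = 6, length = 1, mean = 6/1 ≈ 6.000
  cycle 1 → 1: weight = 7, length = 1, mean = 7/1 ≈ 7.000
  cycle 0 → 1 → 0: weight = 7, length = 2, mean = 7/2 ≈ 3.500
  cycle 1 → 0 → 1: weight = 7, length = 2, mean = 7/2 ≈ 3.500
Minimum mean = 3.500, attained e.g. along the cycle 0 → 1 → 0 with weight 7 and length 2. So λ(A) = 7/2 = 7/2.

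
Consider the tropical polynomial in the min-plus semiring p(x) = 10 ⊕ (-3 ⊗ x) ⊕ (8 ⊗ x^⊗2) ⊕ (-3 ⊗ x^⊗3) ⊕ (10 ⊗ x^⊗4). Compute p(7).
p(7) = 4

A tropical monomial a ⊗ x^⊗i evaluates to a + i · x. Evaluating each term at x = 7:
  Term 0 contributes 10 + 0 · 7 = 10
  Term 1 contributes -3 + 1 · 7 = 4
  Term 2 contributes 8 + 2 · 7 = 22
  Term 3 contributes -3 + 3 · 7 = 18
  Term 4 contributes 10 + 4 · 7 = 38
p(7) = ⊕ of these = min[10, 4, 22, 18, 38] = 4.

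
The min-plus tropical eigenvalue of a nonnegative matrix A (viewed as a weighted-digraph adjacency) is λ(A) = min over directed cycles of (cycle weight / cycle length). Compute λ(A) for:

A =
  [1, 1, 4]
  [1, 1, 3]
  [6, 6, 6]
λ(A) = 1

Enumerate directed cycles and compute their means (weight / length). Sample:
  cycle 0 → 0: weight = 1, length = 1, mean = 1/1 ≈ 1.000
  cycle 1 → 1: weight = 1, length = 1, mean = 1/1 ≈ 1.000
  cycle 2 → 2: weight = 6, length = 1, mean = 6/1 ≈ 6.000
  cycle 0 → 1 → 0: weight = 2, length = 2, mean = 2/2 ≈ 1.000
  cycle 0 → 2 → 0: weight = 10, length = 2, mean = 10/2 ≈ 5.000
  cycle 1 → 0 → 1: weight = 2, length = 2, mean = 2/2 ≈ 1.000
Minimum mean = 1.000, attained e.g. along the cycle 0 → 0 with weight 1 and length 1. So λ(A) = 1/1 = 1.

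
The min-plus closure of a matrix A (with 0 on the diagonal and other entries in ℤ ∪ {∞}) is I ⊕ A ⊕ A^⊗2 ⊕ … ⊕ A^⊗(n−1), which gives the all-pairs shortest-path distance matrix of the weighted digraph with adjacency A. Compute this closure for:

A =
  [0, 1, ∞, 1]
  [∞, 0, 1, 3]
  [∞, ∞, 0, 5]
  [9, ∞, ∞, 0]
Closure =
  [0, 1, 2, 1]
  [12, 0, 1, 3]
  [14, 15, 0, 5]
  [9, 10, 11, 0]

This is the Floyd-Warshall all-pairs shortest-path computation. For each intermediate vertex k = 0, 1, …, 3, update dist[i][j] ← min(dist[i][j], dist[i][k] + dist[k][j]). The final matrix gives, for each (i, j), the minimum total weight of any directed path from i to j (possibly empty when i = j).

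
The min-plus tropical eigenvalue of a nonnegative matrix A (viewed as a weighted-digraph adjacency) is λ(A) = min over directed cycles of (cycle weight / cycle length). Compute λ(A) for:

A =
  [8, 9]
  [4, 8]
λ(A) = 13/2

Enumerate directed cycles and compute their means (weight / length). Sample:
  cycle 0 → 0: weight = 8, length = 1, mean = 8/1 ≈ 8.000
  cycle 1 → 1: weight = 8, length = 1, mean = 8/1 ≈ 8.000
  cycle 0 → 1 → 0: weight = 13, length = 2, mean = 13/2 ≈ 6.500
  cycle 1 → 0 → 1: weight = 13, length = 2, mean = 13/2 ≈ 6.500
Minimum mean = 6.500, attained e.g. along the cycle 0 → 1 → 0 with weight 13 and length 2. So λ(A) = 13/2 = 13/2.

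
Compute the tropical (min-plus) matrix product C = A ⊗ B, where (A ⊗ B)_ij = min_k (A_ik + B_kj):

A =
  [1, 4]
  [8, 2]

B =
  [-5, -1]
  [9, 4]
A ⊗ B =
  [-4, 0]
  [3, 6]

Apply the min-plus product entry-by-entry:
  C[0][0] = min over k of (A[0][0] + B[0][0] = 1 + -5 = -4, A[0][1] + B[1][0] = 4 + 9 = 13) = -4 (attained at k = 0)
  C[0][1] = min over k of (A[0][0] + B[0][1] = 1 + -1 = 0, A[0][1] + B[1][1] = 4 + 4 = 8) = 0 (attained at k = 0)
  C[1][0] = min over k of (A[1][0] + B[0][0] = 8 + -5 = 3, A[1][1] + B[1][0] = 2 + 9 = 11) = 3 (attained at k = 0)
  C[1][1] = min over k of (A[1][0] + B[0][1] = 8 + -1 = 7, A[1][1] + B[1][1] = 2 + 4 = 6) = 6 (attained at k = 1)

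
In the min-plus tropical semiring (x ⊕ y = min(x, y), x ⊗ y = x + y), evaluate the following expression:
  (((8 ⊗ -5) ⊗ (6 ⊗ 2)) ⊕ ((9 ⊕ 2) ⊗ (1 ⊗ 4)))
(((8 ⊗ -5) ⊗ (6 ⊗ 2)) ⊕ ((9 ⊕ 2) ⊗ (1 ⊗ 4))) = 7

Expand innermost to outermost. Recall ⊕ takes the minimum of its arguments and ⊗ takes their sum. Working out the expression (((8 ⊗ -5) ⊗ (6 ⊗ 2)) ⊕ ((9 ⊕ 2) ⊗ (1 ⊗ 4))) gives 7.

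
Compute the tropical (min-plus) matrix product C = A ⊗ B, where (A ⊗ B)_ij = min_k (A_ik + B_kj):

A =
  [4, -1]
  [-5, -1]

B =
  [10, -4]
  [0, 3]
A ⊗ B =
  [-1, 0]
  [-1, -9]

Apply the min-plus product entry-by-entry:
  C[0][0] = min over k of (A[0][0] + B[0][0] = 4 + 10 = 14, A[0][1] + B[1][0] = -1 + 0 = -1) = -1 (attained at k = 1)
  C[0][1] = min over k of (A[0][0] + B[0][1] = 4 + -4 = 0, A[0][1] + B[1][1] = -1 + 3 = 2) = 0 (attained at k = 0)
  C[1][0] = min over k of (A[1][0] + B[0][0] = -5 + 10 = 5, A[1][1] + B[1][0] = -1 + 0 = -1) = -1 (attained at k = 1)
  C[1][1] = min over k of (A[1][0] + B[0][1] = -5 + -4 = -9, A[1][1] + B[1][1] = -1 + 3 = 2) = -9 (attained at k = 0)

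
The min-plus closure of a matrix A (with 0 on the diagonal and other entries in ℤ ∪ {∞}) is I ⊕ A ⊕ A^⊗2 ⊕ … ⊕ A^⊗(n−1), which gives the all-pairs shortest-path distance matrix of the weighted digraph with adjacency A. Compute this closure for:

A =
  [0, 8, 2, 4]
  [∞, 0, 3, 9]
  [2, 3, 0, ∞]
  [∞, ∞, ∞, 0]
Closure =
  [0, 5, 2, 4]
  [5, 0, 3, 9]
  [2, 3, 0, 6]
  [∞, ∞, ∞, 0]

This is the Floyd-Warshall all-pairs shortest-path computation. For each intermediate vertex k = 0, 1, …, 3, update dist[i][j] ← min(dist[i][j], dist[i][k] + dist[k][j]). The final matrix gives, for each (i, j), the minimum total weight of any directed path from i to j (possibly empty when i = j).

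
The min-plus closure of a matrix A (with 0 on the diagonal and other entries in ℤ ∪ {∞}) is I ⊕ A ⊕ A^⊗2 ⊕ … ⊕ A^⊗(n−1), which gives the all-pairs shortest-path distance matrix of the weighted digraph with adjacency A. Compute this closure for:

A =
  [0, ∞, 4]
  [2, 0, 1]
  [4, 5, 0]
Closure =
  [0, 9, 4]
  [2, 0, 1]
  [4, 5, 0]

This is the Floyd-Warshall all-pairs shortest-path computation. For each intermediate vertex k = 0, 1, …, 2, update dist[i][j] ← min(dist[i][j], dist[i][k] + dist[k][j]). The final matrix gives, for each (i, j), the minimum total weight of any directed path from i to j (possibly empty when i = j).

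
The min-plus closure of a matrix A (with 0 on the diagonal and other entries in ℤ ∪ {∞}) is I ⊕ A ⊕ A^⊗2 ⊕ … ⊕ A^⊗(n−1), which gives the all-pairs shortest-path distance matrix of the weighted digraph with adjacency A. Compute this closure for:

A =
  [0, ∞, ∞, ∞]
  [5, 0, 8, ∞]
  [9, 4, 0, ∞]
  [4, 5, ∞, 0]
Closure =
  [0, ∞, ∞, ∞]
  [5, 0, 8, ∞]
  [9, 4, 0, ∞]
  [4, 5, 13, 0]

This is the Floyd-Warshall all-pairs shortest-path computation. For each intermediate vertex k = 0, 1, …, 3, update dist[i][j] ← min(dist[i][j], dist[i][k] + dist[k][j]). The final matrix gives, for each (i, j), the minimum total weight of any directed path from i to j (possibly empty when i = j).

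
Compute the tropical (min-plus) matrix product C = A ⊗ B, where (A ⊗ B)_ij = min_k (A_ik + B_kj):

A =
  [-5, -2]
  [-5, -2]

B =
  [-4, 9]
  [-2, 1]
A ⊗ B =
  [-9, -1]
  [-9, -1]

Apply the min-plus product entry-by-entry:
  C[0][0] = min over k of (A[0][0] + B[0][0] = -5 + -4 = -9, A[0][1] + B[1][0] = -2 + -2 = -4) = -9 (attained at k = 0)
  C[0][1] = min over k of (A[0][0] + B[0][1] = -5 + 9 = 4, A[0][1] + B[1][1] = -2 + 1 = -1) = -1 (attained at k = 1)
  C[1][0] = min over k of (A[1][0] + B[0][0] = -5 + -4 = -9, A[1][1] + B[1][0] = -2 + -2 = -4) = -9 (attained at k = 0)
  C[1][1] = min over k of (A[1][0] + B[0][1] = -5 + 9 = 4, A[1][1] + B[1][1] = -2 + 1 = -1) = -1 (attained at k = 1)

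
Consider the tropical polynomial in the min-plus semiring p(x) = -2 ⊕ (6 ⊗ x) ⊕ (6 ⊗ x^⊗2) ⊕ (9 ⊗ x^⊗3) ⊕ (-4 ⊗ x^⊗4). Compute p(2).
p(2) = -2

A tropical monomial a ⊗ x^⊗i evaluates to a + i · x. Evaluating each term at x = 2:
  Term 0 contributes -2 + 0 · 2 = -2
  Term 1 contributes 6 + 1 · 2 = 8
  Term 2 contributes 6 + 2 · 2 = 10
  Term 3 contributes 9 + 3 · 2 = 15
  Term 4 contributes -4 + 4 · 2 = 4
p(2) = ⊕ of these = min[-2, 8, 10, 15, 4] = -2.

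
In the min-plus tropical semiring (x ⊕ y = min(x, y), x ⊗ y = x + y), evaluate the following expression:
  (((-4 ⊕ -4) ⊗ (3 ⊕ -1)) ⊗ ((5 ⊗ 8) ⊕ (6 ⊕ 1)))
(((-4 ⊕ -4) ⊗ (3 ⊕ -1)) ⊗ ((5 ⊗ 8) ⊕ (6 ⊕ 1))) = -4

Expand innermost to outermost. Recall ⊕ takes the minimum of its arguments and ⊗ takes their sum. Working out the expression (((-4 ⊕ -4) ⊗ (3 ⊕ -1)) ⊗ ((5 ⊗ 8) ⊕ (6 ⊕ 1))) gives -4.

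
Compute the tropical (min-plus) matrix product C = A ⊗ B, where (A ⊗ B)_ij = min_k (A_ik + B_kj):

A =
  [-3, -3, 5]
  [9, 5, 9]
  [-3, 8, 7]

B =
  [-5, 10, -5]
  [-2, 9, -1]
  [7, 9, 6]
A ⊗ B =
  [-8, 6, -8]
  [3, 14, 4]
  [-8, 7, -8]

Apply the min-plus product entry-by-entry:
  C[0][0] = min over k of (A[0][0] + B[0][0] = -3 + -5 = -8, A[0][1] + B[1][0] = -3 + -2 = -5, A[0][2] + B[2][0] = 5 + 7 = 12) = -8 (attained at k = 0)
  C[0][1] = min over k of (A[0][0] + B[0][1] = -3 + 10 = 7, A[0][1] + B[1][1] = -3 + 9 = 6, A[0][2] + B[2][1] = 5 + 9 = 14) = 6 (attained at k = 1)
  C[0][2] = min over k of (A[0][0] + B[0][2] = -3 + -5 = -8, A[0][1] + B[1][2] = -3 + -1 = -4, A[0][2] + B[2][2] = 5 + 6 = 11) = -8 (attained at k = 0)
  C[1][0] = min over k of (A[1][0] + B[0][0] = 9 + -5 = 4, A[1][1] + B[1][0] = 5 + -2 = 3, A[1][2] + B[2][0] = 9 + 7 = 16) = 3 (attained at k = 1)
  C[1][1] = min over k of (A[1][0] + B[0][1] = 9 + 10 = 19, A[1][1] + B[1][1] = 5 + 9 = 14, A[1][2] + B[2][1] = 9 + 9 = 18) = 14 (attained at k = 1)
  C[1][2] = min over k of (A[1][0] + B[0][2] = 9 + -5 = 4, A[1][1] + B[1][2] = 5 + -1 = 4, A[1][2] + B[2][2] = 9 + 6 = 15) = 4 (attained at k = 0)
  C[2][0] = min over k of (A[2][0] + B[0][0] = -3 + -5 = -8, A[2][1] + B[1][0] = 8 + -2 = 6, A[2][2] + B[2][0] = 7 + 7 = 14) = -8 (attained at k = 0)
  C[2][1] = min over k of (A[2][0] + B[0][1] = -3 + 10 = 7, A[2][1] + B[1][1] = 8 + 9 = 17, A[2][2] + B[2][1] = 7 + 9 = 16) = 7 (attained at k = 0)
  C[2][2] = min over k of (A[2][0] + B[0][2] = -3 + -5 = -8, A[2][1] + B[1][2] = 8 + -1 = 7, A[2][2] + B[2][2] = 7 + 6 = 13) = -8 (attained at k = 0)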